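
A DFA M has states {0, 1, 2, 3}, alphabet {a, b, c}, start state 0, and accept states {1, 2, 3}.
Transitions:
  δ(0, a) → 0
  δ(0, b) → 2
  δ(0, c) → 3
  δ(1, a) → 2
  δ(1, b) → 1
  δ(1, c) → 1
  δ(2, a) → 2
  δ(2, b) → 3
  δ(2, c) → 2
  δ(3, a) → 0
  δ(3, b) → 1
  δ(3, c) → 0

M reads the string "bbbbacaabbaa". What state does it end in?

2

0 --b--> 2
2 --b--> 3
3 --b--> 1
1 --b--> 1
1 --a--> 2
2 --c--> 2
2 --a--> 2
2 --a--> 2
2 --b--> 3
3 --b--> 1
1 --a--> 2
2 --a--> 2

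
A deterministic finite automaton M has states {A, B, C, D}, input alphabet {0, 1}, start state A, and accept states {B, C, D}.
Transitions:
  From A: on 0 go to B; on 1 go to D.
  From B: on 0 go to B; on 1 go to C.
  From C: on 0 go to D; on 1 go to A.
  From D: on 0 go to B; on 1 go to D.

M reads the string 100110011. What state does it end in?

A --1--> D
D --0--> B
B --0--> B
B --1--> C
C --1--> A
A --0--> B
B --0--> B
B --1--> C
C --1--> A

A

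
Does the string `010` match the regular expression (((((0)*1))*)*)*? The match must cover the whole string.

010 cannot be split into zero or more pieces each matching ((((0)*1))*)*.

no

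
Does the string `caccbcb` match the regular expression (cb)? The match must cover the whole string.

No split of caccbcb into u·v has c matching u and b matching v.

no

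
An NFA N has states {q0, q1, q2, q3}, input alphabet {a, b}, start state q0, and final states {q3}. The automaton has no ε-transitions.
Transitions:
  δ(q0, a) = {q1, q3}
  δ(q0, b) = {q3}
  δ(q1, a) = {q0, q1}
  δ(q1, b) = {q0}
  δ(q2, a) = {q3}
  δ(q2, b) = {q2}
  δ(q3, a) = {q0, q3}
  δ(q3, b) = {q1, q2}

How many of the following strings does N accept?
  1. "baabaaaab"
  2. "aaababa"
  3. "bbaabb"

3

"baabaaaab": accepted
"aaababa": accepted
"bbaabb": accepted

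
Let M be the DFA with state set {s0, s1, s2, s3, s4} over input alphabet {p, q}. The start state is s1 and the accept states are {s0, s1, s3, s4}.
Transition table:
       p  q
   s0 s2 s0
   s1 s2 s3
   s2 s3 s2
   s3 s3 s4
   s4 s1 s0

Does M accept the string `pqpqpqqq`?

accepted

s1 --p--> s2
s2 --q--> s2
s2 --p--> s3
s3 --q--> s4
s4 --p--> s1
s1 --q--> s3
s3 --q--> s4
s4 --q--> s0
End in state s0, which is an accepting state.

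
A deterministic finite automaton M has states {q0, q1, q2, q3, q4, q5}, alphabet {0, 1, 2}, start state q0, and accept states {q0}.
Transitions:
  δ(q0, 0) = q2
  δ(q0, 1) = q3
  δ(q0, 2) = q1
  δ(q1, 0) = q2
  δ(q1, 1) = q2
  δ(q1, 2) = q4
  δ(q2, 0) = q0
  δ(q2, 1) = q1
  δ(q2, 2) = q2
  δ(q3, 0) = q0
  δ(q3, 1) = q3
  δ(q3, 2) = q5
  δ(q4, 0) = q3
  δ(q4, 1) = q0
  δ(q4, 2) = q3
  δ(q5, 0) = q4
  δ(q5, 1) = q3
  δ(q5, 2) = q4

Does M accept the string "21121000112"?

rejected

q0 --2--> q1
q1 --1--> q2
q2 --1--> q1
q1 --2--> q4
q4 --1--> q0
q0 --0--> q2
q2 --0--> q0
q0 --0--> q2
q2 --1--> q1
q1 --1--> q2
q2 --2--> q2
End in state q2, which is not an accepting state.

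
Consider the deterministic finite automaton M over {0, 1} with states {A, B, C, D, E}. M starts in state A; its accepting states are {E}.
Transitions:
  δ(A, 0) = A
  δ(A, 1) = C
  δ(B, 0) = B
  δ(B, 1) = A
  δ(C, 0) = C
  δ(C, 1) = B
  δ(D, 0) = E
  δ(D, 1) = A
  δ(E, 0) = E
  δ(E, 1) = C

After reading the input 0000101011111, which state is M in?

C

A --0--> A
A --0--> A
A --0--> A
A --0--> A
A --1--> C
C --0--> C
C --1--> B
B --0--> B
B --1--> A
A --1--> C
C --1--> B
B --1--> A
A --1--> C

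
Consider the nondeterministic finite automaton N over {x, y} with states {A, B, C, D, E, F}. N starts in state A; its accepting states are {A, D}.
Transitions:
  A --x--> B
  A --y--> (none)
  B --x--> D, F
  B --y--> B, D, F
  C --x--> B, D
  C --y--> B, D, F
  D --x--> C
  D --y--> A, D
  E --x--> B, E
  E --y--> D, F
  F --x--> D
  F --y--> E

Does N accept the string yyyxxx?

Start: {A}
read y: {}
The reachable set is empty and stays empty for the remaining 5 symbols.
Reachable ∩ accepting = {} — empty.

rejected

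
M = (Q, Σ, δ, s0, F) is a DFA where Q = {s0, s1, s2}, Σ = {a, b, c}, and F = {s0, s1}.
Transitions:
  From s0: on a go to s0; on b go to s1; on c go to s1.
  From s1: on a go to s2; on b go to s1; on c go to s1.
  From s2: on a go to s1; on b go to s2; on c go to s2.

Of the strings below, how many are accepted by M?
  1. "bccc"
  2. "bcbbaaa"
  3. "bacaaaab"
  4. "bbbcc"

2

"bccc": accepted
"bcbbaaa": rejected
"bacaaaab": rejected
"bbbcc": accepted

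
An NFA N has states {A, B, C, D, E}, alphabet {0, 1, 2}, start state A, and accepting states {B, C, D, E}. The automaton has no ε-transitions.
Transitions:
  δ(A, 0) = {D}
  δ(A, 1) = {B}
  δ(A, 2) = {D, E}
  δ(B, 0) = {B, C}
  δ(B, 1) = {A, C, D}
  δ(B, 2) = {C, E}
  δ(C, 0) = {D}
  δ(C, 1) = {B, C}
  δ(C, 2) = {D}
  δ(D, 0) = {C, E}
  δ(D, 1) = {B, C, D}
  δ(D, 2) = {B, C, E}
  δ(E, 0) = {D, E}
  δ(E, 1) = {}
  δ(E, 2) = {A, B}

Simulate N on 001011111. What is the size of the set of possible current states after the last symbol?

4

Start: {A}
read 0: {D}
read 0: {C, E}
read 1: {B, C}
read 0: {B, C, D}
read 1: {A, B, C, D}
read 1: {A, B, C, D}
read 1: {A, B, C, D}
read 1: {A, B, C, D}
read 1: {A, B, C, D}
Final reachable set {A, B, C, D} has 4 states.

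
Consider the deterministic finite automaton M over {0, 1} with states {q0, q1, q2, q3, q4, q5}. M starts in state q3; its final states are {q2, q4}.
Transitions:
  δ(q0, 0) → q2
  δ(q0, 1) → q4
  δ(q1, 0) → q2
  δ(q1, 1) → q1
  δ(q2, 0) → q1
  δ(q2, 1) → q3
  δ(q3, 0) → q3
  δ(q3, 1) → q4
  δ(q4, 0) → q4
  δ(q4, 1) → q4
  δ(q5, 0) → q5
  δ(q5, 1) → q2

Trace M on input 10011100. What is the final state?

q4

q3 --1--> q4
q4 --0--> q4
q4 --0--> q4
q4 --1--> q4
q4 --1--> q4
q4 --1--> q4
q4 --0--> q4
q4 --0--> q4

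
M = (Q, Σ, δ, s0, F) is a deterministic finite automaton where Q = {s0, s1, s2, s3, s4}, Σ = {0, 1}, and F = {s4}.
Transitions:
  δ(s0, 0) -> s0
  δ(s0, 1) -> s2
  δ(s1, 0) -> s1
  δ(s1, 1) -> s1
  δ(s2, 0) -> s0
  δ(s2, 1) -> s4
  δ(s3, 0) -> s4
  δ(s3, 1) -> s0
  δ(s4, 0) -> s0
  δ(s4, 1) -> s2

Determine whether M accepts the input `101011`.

accepted

s0 --1--> s2
s2 --0--> s0
s0 --1--> s2
s2 --0--> s0
s0 --1--> s2
s2 --1--> s4
End in state s4, which is an accepting state.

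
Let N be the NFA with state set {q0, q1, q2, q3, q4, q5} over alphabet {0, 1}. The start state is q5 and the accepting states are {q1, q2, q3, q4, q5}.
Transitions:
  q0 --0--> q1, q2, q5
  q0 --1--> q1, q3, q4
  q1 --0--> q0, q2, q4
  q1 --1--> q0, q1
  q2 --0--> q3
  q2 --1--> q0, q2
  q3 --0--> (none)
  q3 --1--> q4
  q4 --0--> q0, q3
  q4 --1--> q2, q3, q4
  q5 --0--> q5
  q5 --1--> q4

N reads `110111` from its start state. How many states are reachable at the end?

5

Start: {q5}
read 1: {q4}
read 1: {q2, q3, q4}
read 0: {q0, q3}
read 1: {q1, q3, q4}
read 1: {q0, q1, q2, q3, q4}
read 1: {q0, q1, q2, q3, q4}
Final reachable set {q0, q1, q2, q3, q4} has 5 states.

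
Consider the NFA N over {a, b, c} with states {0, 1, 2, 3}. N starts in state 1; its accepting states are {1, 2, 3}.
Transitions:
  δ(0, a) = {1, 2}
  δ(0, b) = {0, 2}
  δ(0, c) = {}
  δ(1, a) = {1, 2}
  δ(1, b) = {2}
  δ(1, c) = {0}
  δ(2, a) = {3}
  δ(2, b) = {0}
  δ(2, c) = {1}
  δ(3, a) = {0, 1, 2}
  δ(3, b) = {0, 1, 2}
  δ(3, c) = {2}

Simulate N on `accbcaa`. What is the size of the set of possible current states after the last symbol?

3

Start: {1}
read a: {1, 2}
read c: {0, 1}
read c: {0}
read b: {0, 2}
read c: {1}
read a: {1, 2}
read a: {1, 2, 3}
Final reachable set {1, 2, 3} has 3 states.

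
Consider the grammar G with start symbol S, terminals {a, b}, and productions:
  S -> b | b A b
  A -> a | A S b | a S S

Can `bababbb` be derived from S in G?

yes

S ⇒ bAb ⇒ baSSb ⇒ babAbSb ⇒ bababSb ⇒ bababbb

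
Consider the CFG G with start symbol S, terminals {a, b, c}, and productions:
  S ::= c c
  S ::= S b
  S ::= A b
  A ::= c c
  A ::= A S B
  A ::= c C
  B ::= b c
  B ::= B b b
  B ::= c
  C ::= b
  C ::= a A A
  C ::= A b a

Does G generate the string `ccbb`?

S ⇒ Sb ⇒ Abb ⇒ ccbb

yes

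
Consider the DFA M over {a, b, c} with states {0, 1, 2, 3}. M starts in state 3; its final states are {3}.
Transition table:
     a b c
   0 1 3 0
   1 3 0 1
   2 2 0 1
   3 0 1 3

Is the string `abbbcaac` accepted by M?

accepted

3 --a--> 0
0 --b--> 3
3 --b--> 1
1 --b--> 0
0 --c--> 0
0 --a--> 1
1 --a--> 3
3 --c--> 3
End in state 3, which is an accepting state.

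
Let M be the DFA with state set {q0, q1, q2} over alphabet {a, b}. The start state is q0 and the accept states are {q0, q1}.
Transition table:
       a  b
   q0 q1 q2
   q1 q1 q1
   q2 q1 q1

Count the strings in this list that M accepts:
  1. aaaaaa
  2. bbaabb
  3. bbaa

aaaaaa: accepted
bbaabb: accepted
bbaa: accepted

3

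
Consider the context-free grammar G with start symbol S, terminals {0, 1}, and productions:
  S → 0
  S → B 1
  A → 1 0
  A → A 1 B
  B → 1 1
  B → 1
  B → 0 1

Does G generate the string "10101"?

no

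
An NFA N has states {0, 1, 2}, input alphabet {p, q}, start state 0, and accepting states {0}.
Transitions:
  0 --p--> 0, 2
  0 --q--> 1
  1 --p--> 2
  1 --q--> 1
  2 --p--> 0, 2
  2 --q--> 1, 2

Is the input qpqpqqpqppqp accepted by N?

Start: {0}
read q: {1}
read p: {2}
read q: {1, 2}
read p: {0, 2}
read q: {1, 2}
read q: {1, 2}
read p: {0, 2}
read q: {1, 2}
read p: {0, 2}
read p: {0, 2}
read q: {1, 2}
read p: {0, 2}
Reachable ∩ accepting = {0} — nonempty.

accepted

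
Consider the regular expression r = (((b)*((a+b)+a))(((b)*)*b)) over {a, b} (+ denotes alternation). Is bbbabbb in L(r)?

Split as bbba·bbb: ((b)*((a+b)+a)) matches bbba and (((b)*)*b) matches bbb.

yes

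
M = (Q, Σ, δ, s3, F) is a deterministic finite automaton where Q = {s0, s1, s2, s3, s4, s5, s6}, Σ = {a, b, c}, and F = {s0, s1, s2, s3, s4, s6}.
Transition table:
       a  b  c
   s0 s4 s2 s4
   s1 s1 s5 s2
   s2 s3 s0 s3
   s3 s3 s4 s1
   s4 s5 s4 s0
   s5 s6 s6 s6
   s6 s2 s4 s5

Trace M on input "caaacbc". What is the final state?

s4

s3 --c--> s1
s1 --a--> s1
s1 --a--> s1
s1 --a--> s1
s1 --c--> s2
s2 --b--> s0
s0 --c--> s4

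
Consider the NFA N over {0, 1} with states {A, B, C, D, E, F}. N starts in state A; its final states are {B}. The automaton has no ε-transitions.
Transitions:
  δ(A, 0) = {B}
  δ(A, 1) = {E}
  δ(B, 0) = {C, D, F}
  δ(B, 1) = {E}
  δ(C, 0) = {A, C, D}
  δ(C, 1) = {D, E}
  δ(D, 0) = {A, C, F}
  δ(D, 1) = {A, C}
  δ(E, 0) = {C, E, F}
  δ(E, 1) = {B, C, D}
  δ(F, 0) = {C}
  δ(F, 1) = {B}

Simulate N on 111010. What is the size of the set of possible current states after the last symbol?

Start: {A}
read 1: {E}
read 1: {B, C, D}
read 1: {A, C, D, E}
read 0: {A, B, C, D, E, F}
read 1: {A, B, C, D, E}
read 0: {A, B, C, D, E, F}
Final reachable set {A, B, C, D, E, F} has 6 states.

6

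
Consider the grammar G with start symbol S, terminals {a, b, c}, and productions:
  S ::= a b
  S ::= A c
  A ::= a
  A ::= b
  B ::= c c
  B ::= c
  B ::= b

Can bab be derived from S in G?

no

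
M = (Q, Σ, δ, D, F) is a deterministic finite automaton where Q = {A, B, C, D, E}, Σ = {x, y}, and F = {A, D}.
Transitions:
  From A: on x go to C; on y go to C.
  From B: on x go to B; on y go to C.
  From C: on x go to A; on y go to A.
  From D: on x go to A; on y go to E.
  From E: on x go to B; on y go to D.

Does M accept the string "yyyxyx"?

accepted

D --y--> E
E --y--> D
D --y--> E
E --x--> B
B --y--> C
C --x--> A
End in state A, which is an accepting state.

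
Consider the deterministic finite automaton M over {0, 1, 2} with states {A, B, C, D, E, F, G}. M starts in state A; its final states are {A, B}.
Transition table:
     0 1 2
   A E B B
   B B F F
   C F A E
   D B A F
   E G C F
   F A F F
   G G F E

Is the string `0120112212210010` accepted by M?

rejected

A --0--> E
E --1--> C
C --2--> E
E --0--> G
G --1--> F
F --1--> F
F --2--> F
F --2--> F
F --1--> F
F --2--> F
F --2--> F
F --1--> F
F --0--> A
A --0--> E
E --1--> C
C --0--> F
End in state F, which is not an accepting state.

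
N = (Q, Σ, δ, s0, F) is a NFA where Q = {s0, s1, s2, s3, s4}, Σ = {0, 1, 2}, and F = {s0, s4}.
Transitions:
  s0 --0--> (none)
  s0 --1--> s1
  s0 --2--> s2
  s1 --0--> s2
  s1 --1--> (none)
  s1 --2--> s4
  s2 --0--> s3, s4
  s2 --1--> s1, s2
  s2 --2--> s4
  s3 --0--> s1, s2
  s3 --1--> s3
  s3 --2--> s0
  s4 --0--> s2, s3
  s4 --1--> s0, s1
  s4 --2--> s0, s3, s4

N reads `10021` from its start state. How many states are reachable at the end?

3

Start: {s0}
read 1: {s1}
read 0: {s2}
read 0: {s3, s4}
read 2: {s0, s3, s4}
read 1: {s0, s1, s3}
Final reachable set {s0, s1, s3} has 3 states.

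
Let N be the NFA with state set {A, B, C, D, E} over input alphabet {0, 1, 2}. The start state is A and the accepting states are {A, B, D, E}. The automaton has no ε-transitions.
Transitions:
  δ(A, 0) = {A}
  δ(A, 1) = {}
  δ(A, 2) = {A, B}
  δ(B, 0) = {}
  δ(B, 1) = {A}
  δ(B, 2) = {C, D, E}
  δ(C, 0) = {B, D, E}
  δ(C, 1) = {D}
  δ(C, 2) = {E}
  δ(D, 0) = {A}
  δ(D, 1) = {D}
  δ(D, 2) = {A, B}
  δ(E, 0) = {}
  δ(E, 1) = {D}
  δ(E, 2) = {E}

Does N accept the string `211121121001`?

Start: {A}
read 2: {A, B}
read 1: {A}
read 1: {}
The reachable set is empty and stays empty for the remaining 9 symbols.
Reachable ∩ accepting = {} — empty.

rejected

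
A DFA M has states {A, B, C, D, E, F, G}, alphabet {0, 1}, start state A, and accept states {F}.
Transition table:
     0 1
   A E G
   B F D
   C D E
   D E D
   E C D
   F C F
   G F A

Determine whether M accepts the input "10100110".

A --1--> G
G --0--> F
F --1--> F
F --0--> C
C --0--> D
D --1--> D
D --1--> D
D --0--> E
End in state E, which is not an accepting state.

rejected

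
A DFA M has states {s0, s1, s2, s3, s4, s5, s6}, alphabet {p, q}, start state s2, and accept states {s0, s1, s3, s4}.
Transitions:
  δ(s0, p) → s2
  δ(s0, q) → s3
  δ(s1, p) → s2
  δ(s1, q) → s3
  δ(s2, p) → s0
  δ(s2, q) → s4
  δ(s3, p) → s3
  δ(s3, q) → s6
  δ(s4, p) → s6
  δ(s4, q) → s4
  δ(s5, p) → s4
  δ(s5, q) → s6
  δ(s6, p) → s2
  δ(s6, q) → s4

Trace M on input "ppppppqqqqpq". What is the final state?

s4

s2 --p--> s0
s0 --p--> s2
s2 --p--> s0
s0 --p--> s2
s2 --p--> s0
s0 --p--> s2
s2 --q--> s4
s4 --q--> s4
s4 --q--> s4
s4 --q--> s4
s4 --p--> s6
s6 --q--> s4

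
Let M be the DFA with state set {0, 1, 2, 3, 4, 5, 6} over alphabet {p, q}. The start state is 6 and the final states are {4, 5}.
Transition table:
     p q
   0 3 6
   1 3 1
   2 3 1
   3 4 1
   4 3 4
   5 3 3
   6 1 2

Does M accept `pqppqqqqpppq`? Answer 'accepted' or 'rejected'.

rejected

6 --p--> 1
1 --q--> 1
1 --p--> 3
3 --p--> 4
4 --q--> 4
4 --q--> 4
4 --q--> 4
4 --q--> 4
4 --p--> 3
3 --p--> 4
4 --p--> 3
3 --q--> 1
End in state 1, which is not an accepting state.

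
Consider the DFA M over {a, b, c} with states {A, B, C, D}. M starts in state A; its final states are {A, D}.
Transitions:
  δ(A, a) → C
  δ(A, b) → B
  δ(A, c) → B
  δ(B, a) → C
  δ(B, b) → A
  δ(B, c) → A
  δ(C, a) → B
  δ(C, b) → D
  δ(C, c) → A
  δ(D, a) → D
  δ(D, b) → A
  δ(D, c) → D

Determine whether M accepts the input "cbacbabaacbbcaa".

rejected

A --c--> B
B --b--> A
A --a--> C
C --c--> A
A --b--> B
B --a--> C
C --b--> D
D --a--> D
D --a--> D
D --c--> D
D --b--> A
A --b--> B
B --c--> A
A --a--> C
C --a--> B
End in state B, which is not an accepting state.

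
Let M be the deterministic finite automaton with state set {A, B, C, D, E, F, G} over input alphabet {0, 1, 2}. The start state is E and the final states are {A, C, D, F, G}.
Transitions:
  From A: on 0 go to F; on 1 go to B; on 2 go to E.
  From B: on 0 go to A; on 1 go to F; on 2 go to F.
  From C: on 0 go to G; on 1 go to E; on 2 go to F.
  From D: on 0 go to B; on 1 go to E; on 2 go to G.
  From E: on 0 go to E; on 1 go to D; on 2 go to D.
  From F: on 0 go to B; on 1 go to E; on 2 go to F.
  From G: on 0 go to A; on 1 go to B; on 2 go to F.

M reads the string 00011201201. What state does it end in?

E --0--> E
E --0--> E
E --0--> E
E --1--> D
D --1--> E
E --2--> D
D --0--> B
B --1--> F
F --2--> F
F --0--> B
B --1--> F

F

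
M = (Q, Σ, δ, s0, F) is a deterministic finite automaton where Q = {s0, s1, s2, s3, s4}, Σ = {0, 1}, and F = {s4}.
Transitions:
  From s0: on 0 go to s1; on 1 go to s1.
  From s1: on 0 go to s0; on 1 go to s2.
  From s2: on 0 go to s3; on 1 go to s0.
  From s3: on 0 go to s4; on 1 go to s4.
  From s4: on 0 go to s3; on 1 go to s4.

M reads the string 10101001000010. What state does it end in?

s3

s0 --1--> s1
s1 --0--> s0
s0 --1--> s1
s1 --0--> s0
s0 --1--> s1
s1 --0--> s0
s0 --0--> s1
s1 --1--> s2
s2 --0--> s3
s3 --0--> s4
s4 --0--> s3
s3 --0--> s4
s4 --1--> s4
s4 --0--> s3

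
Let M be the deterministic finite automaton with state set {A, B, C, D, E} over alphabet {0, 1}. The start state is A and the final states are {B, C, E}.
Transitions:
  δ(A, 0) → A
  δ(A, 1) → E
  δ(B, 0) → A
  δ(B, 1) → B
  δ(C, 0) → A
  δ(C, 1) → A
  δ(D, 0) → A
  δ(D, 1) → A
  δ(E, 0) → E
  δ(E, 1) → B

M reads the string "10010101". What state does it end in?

A --1--> E
E --0--> E
E --0--> E
E --1--> B
B --0--> A
A --1--> E
E --0--> E
E --1--> B

B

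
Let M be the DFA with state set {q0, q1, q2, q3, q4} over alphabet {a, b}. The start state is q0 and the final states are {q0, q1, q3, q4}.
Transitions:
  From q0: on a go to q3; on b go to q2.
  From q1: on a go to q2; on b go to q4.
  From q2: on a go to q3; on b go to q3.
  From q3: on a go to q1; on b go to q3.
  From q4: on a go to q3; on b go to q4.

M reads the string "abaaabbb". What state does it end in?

q3

q0 --a--> q3
q3 --b--> q3
q3 --a--> q1
q1 --a--> q2
q2 --a--> q3
q3 --b--> q3
q3 --b--> q3
q3 --b--> q3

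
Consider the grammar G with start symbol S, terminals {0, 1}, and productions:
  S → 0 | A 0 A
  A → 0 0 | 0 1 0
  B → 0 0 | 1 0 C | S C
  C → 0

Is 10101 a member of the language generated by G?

no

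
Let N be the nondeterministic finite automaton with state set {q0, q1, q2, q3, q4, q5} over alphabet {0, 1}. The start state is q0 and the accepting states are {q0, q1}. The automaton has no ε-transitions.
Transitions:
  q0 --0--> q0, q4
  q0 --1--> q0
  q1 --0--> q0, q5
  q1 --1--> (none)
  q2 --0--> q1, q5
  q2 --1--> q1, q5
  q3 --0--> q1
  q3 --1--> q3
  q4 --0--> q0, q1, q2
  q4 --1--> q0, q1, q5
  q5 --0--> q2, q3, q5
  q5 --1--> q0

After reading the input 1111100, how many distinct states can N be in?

4

Start: {q0}
read 1: {q0}
read 1: {q0}
read 1: {q0}
read 1: {q0}
read 1: {q0}
read 0: {q0, q4}
read 0: {q0, q1, q2, q4}
Final reachable set {q0, q1, q2, q4} has 4 states.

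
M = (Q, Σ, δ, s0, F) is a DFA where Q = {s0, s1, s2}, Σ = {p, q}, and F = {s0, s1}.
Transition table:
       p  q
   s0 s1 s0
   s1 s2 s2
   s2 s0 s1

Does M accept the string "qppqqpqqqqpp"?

s0 --q--> s0
s0 --p--> s1
s1 --p--> s2
s2 --q--> s1
s1 --q--> s2
s2 --p--> s0
s0 --q--> s0
s0 --q--> s0
s0 --q--> s0
s0 --q--> s0
s0 --p--> s1
s1 --p--> s2
End in state s2, which is not an accepting state.

rejected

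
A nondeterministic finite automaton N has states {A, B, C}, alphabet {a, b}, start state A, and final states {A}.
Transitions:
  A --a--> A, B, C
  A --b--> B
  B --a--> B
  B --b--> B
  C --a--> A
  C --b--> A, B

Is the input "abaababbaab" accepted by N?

Start: {A}
read a: {A, B, C}
read b: {A, B}
read a: {A, B, C}
read a: {A, B, C}
read b: {A, B}
read a: {A, B, C}
read b: {A, B}
read b: {B}
read a: {B}
read a: {B}
read b: {B}
Reachable ∩ accepting = {} — empty.

rejected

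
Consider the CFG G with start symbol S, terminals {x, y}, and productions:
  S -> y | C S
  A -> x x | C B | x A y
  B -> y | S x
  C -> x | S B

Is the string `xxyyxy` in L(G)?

yes

S ⇒ CS ⇒ xS ⇒ xCS ⇒ xSBS ⇒ xCSBS ⇒ xxSBS ⇒ xxyBS ⇒ xxySxS ⇒ xxyyxS ⇒ xxyyxy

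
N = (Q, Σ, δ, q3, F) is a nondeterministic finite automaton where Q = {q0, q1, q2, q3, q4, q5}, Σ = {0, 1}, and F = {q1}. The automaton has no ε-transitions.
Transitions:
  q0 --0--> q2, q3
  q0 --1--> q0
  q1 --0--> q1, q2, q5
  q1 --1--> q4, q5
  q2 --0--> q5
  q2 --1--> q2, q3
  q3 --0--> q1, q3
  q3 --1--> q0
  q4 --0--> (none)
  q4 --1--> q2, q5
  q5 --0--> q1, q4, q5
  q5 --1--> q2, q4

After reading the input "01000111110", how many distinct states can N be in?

Start: {q3}
read 0: {q1, q3}
read 1: {q0, q4, q5}
read 0: {q1, q2, q3, q4, q5}
read 0: {q1, q2, q3, q4, q5}
read 0: {q1, q2, q3, q4, q5}
read 1: {q0, q2, q3, q4, q5}
read 1: {q0, q2, q3, q4, q5}
read 1: {q0, q2, q3, q4, q5}
read 1: {q0, q2, q3, q4, q5}
read 1: {q0, q2, q3, q4, q5}
read 0: {q1, q2, q3, q4, q5}
Final reachable set {q1, q2, q3, q4, q5} has 5 states.

5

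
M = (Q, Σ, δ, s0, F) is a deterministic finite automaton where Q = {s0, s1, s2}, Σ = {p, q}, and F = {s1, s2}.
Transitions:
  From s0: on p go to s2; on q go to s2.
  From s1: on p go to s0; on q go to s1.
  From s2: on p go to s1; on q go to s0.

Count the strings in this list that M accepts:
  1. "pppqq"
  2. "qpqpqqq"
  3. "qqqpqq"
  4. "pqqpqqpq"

3

"pppqq": rejected
"qpqpqqq": accepted
"qqqpqq": accepted
"pqqpqqpq": accepted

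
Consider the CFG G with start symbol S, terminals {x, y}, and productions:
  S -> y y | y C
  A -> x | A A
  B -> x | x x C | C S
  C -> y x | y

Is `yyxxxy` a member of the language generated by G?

no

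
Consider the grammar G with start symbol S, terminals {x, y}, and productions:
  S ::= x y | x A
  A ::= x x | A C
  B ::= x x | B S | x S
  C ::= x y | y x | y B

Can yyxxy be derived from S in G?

no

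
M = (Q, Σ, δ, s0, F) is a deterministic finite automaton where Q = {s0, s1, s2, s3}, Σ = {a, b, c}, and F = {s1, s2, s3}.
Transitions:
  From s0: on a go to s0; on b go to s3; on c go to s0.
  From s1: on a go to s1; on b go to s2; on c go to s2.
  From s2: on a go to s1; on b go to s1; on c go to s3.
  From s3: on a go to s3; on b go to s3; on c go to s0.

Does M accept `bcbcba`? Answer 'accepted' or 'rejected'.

accepted

s0 --b--> s3
s3 --c--> s0
s0 --b--> s3
s3 --c--> s0
s0 --b--> s3
s3 --a--> s3
End in state s3, which is an accepting state.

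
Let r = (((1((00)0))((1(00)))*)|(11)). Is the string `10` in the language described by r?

Neither ((1((00)0))((1(00)))*) nor (11) matches 10.

no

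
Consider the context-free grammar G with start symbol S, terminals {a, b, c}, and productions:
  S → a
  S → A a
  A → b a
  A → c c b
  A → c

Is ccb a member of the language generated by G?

no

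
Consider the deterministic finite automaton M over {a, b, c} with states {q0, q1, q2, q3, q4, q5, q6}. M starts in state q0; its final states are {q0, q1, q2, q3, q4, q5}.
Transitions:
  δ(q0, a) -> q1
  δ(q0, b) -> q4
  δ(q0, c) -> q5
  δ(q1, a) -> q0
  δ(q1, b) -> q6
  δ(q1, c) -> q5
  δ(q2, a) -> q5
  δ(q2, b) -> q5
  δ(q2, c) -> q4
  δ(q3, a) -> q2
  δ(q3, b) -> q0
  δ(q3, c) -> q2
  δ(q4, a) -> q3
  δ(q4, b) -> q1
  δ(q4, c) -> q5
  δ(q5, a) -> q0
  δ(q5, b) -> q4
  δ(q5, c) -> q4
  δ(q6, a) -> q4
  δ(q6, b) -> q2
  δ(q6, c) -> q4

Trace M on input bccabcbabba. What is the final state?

q0 --b--> q4
q4 --c--> q5
q5 --c--> q4
q4 --a--> q3
q3 --b--> q0
q0 --c--> q5
q5 --b--> q4
q4 --a--> q3
q3 --b--> q0
q0 --b--> q4
q4 --a--> q3

q3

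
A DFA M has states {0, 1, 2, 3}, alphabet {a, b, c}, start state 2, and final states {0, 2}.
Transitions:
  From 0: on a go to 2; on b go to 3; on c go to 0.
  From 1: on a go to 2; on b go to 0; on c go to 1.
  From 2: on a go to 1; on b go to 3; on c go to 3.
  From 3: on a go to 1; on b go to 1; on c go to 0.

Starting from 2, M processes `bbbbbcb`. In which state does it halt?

0

2 --b--> 3
3 --b--> 1
1 --b--> 0
0 --b--> 3
3 --b--> 1
1 --c--> 1
1 --b--> 0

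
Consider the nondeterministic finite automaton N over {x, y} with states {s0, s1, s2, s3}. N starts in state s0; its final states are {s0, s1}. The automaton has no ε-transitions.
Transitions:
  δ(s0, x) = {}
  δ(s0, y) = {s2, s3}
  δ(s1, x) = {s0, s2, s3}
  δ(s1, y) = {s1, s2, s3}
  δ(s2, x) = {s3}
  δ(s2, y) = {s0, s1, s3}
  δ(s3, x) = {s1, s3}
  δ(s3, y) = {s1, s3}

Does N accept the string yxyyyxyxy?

accepted

Start: {s0}
read y: {s2, s3}
read x: {s1, s3}
read y: {s1, s2, s3}
read y: {s0, s1, s2, s3}
read y: {s0, s1, s2, s3}
read x: {s0, s1, s2, s3}
read y: {s0, s1, s2, s3}
read x: {s0, s1, s2, s3}
read y: {s0, s1, s2, s3}
Reachable ∩ accepting = {s0, s1} — nonempty.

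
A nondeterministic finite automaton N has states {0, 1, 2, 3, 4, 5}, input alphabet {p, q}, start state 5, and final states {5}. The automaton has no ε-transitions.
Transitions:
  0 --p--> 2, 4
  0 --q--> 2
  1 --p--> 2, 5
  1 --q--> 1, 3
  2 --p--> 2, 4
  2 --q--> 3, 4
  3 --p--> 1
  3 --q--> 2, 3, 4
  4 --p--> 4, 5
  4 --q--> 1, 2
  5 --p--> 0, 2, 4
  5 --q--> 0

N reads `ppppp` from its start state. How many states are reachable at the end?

Start: {5}
read p: {0, 2, 4}
read p: {2, 4, 5}
read p: {0, 2, 4, 5}
read p: {0, 2, 4, 5}
read p: {0, 2, 4, 5}
Final reachable set {0, 2, 4, 5} has 4 states.

4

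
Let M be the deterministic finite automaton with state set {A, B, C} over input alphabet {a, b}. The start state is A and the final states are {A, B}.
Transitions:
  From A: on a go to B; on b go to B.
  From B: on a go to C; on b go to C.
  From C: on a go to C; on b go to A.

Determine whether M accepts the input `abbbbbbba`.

rejected

A --a--> B
B --b--> C
C --b--> A
A --b--> B
B --b--> C
C --b--> A
A --b--> B
B --b--> C
C --a--> C
End in state C, which is not an accepting state.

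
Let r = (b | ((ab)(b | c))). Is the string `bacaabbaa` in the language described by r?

Neither b nor ((ab)(b|c)) matches bacaabbaa.

no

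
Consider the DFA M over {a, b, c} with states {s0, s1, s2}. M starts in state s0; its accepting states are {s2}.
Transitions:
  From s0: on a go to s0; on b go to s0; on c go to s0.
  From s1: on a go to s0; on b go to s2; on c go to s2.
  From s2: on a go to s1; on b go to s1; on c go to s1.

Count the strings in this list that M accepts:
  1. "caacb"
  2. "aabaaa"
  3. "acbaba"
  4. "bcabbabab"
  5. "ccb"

0

"caacb": rejected
"aabaaa": rejected
"acbaba": rejected
"bcabbabab": rejected
"ccb": rejected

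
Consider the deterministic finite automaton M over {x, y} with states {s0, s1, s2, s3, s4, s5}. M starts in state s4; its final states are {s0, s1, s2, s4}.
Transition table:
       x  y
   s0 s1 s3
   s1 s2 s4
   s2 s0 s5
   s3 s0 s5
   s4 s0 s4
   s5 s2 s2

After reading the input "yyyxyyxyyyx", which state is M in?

s4 --y--> s4
s4 --y--> s4
s4 --y--> s4
s4 --x--> s0
s0 --y--> s3
s3 --y--> s5
s5 --x--> s2
s2 --y--> s5
s5 --y--> s2
s2 --y--> s5
s5 --x--> s2

s2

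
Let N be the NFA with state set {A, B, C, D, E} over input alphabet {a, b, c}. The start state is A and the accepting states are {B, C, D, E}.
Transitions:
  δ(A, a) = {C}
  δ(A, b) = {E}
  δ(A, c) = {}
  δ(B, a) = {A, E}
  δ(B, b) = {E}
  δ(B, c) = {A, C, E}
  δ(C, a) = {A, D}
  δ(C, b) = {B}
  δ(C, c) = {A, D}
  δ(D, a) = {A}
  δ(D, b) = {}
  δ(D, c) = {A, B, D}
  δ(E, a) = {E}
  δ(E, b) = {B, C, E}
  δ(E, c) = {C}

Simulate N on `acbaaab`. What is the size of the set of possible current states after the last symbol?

Start: {A}
read a: {C}
read c: {A, D}
read b: {E}
read a: {E}
read a: {E}
read a: {E}
read b: {B, C, E}
Final reachable set {B, C, E} has 3 states.

3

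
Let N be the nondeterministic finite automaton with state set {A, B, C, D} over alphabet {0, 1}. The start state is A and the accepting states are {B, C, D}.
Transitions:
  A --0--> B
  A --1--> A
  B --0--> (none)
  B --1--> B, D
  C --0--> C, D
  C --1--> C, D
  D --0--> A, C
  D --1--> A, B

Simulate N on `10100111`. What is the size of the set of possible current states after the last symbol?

4

Start: {A}
read 1: {A}
read 0: {B}
read 1: {B, D}
read 0: {A, C}
read 0: {B, C, D}
read 1: {A, B, C, D}
read 1: {A, B, C, D}
read 1: {A, B, C, D}
Final reachable set {A, B, C, D} has 4 states.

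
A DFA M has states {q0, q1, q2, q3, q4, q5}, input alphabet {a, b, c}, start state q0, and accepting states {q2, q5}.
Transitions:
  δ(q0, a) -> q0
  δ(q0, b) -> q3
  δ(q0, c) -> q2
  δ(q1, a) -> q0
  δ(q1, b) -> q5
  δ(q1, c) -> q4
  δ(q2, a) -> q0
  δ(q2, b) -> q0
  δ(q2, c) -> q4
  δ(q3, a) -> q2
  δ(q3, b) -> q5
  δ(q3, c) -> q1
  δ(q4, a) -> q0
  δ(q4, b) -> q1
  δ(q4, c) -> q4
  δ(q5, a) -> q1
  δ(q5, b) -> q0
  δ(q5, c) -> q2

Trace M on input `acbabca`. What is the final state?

q0

q0 --a--> q0
q0 --c--> q2
q2 --b--> q0
q0 --a--> q0
q0 --b--> q3
q3 --c--> q1
q1 --a--> q0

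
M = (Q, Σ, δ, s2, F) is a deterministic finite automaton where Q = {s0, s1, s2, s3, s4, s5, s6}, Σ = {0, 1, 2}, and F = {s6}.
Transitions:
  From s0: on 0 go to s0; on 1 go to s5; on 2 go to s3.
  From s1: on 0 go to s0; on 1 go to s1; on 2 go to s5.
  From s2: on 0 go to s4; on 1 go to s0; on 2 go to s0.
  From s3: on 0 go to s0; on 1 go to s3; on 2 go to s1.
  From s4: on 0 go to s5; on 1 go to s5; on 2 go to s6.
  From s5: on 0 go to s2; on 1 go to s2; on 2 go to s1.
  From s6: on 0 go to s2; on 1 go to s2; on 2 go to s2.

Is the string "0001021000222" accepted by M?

rejected

s2 --0--> s4
s4 --0--> s5
s5 --0--> s2
s2 --1--> s0
s0 --0--> s0
s0 --2--> s3
s3 --1--> s3
s3 --0--> s0
s0 --0--> s0
s0 --0--> s0
s0 --2--> s3
s3 --2--> s1
s1 --2--> s5
End in state s5, which is not an accepting state.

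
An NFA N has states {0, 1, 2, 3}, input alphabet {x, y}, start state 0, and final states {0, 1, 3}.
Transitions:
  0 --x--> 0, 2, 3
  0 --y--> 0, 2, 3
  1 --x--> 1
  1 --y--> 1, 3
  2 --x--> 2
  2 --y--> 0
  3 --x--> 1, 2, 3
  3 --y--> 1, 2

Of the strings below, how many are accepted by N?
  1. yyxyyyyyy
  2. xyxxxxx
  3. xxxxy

3

yyxyyyyyy: accepted
xyxxxxx: accepted
xxxxy: accepted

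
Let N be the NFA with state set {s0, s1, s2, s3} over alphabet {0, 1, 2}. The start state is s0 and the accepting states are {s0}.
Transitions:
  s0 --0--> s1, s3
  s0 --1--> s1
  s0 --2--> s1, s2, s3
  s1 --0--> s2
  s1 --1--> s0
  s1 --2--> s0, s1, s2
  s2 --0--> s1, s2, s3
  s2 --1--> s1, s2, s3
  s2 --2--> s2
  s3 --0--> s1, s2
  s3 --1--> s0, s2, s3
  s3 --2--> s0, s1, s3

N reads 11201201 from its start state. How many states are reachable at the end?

Start: {s0}
read 1: {s1}
read 1: {s0}
read 2: {s1, s2, s3}
read 0: {s1, s2, s3}
read 1: {s0, s1, s2, s3}
read 2: {s0, s1, s2, s3}
read 0: {s1, s2, s3}
read 1: {s0, s1, s2, s3}
Final reachable set {s0, s1, s2, s3} has 4 states.

4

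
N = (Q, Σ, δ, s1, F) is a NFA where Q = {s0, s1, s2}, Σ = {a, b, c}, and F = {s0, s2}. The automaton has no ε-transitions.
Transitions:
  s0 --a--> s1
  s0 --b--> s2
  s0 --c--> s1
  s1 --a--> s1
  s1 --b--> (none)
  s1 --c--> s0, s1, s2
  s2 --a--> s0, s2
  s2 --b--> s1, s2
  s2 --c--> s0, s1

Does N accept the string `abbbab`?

rejected

Start: {s1}
read a: {s1}
read b: {}
The reachable set is empty and stays empty for the remaining 4 symbols.
Reachable ∩ accepting = {} — empty.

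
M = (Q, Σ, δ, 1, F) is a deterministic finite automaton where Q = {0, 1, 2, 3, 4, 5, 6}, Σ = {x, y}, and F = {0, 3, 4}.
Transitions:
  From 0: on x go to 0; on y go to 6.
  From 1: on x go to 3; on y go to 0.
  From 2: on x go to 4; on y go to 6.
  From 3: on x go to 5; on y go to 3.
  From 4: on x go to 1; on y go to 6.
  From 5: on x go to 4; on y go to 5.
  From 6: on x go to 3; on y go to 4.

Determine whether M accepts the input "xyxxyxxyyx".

1 --x--> 3
3 --y--> 3
3 --x--> 5
5 --x--> 4
4 --y--> 6
6 --x--> 3
3 --x--> 5
5 --y--> 5
5 --y--> 5
5 --x--> 4
End in state 4, which is an accepting state.

accepted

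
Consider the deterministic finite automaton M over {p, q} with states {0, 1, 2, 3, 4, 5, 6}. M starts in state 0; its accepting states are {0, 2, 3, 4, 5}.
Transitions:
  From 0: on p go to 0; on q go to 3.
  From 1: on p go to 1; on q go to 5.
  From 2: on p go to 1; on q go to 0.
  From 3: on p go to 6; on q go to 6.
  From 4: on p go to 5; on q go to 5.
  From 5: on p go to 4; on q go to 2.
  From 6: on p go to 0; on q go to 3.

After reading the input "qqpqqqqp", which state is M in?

0

0 --q--> 3
3 --q--> 6
6 --p--> 0
0 --q--> 3
3 --q--> 6
6 --q--> 3
3 --q--> 6
6 --p--> 0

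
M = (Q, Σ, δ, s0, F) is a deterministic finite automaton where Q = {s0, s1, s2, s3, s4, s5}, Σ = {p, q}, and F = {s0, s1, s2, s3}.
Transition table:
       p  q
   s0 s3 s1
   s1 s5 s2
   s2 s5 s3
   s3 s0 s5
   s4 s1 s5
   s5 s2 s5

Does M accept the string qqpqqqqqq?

rejected

s0 --q--> s1
s1 --q--> s2
s2 --p--> s5
s5 --q--> s5
s5 --q--> s5
s5 --q--> s5
s5 --q--> s5
s5 --q--> s5
s5 --q--> s5
End in state s5, which is not an accepting state.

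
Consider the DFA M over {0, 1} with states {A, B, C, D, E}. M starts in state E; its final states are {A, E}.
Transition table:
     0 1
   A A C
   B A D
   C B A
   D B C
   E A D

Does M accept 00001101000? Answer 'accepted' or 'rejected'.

E --0--> A
A --0--> A
A --0--> A
A --0--> A
A --1--> C
C --1--> A
A --0--> A
A --1--> C
C --0--> B
B --0--> A
A --0--> A
End in state A, which is an accepting state.

accepted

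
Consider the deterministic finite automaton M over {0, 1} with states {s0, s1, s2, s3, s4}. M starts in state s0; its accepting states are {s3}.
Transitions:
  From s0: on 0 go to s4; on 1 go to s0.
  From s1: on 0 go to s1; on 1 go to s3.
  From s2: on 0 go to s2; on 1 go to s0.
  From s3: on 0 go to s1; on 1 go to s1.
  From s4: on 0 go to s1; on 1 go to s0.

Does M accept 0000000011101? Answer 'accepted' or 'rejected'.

s0 --0--> s4
s4 --0--> s1
s1 --0--> s1
s1 --0--> s1
s1 --0--> s1
s1 --0--> s1
s1 --0--> s1
s1 --0--> s1
s1 --1--> s3
s3 --1--> s1
s1 --1--> s3
s3 --0--> s1
s1 --1--> s3
End in state s3, which is an accepting state.

accepted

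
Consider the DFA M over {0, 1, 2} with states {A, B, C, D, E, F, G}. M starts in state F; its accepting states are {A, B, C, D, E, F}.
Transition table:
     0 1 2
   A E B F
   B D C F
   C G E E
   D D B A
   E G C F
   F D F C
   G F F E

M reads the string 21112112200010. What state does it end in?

F --2--> C
C --1--> E
E --1--> C
C --1--> E
E --2--> F
F --1--> F
F --1--> F
F --2--> C
C --2--> E
E --0--> G
G --0--> F
F --0--> D
D --1--> B
B --0--> D

D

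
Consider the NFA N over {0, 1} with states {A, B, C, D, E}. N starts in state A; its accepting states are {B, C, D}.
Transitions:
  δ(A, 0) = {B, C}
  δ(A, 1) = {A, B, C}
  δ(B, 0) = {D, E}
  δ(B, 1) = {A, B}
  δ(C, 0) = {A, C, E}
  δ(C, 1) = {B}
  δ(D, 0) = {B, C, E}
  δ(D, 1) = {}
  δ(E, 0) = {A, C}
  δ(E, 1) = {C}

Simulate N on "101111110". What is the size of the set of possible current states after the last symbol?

Start: {A}
read 1: {A, B, C}
read 0: {A, B, C, D, E}
read 1: {A, B, C}
read 1: {A, B, C}
read 1: {A, B, C}
read 1: {A, B, C}
read 1: {A, B, C}
read 1: {A, B, C}
read 0: {A, B, C, D, E}
Final reachable set {A, B, C, D, E} has 5 states.

5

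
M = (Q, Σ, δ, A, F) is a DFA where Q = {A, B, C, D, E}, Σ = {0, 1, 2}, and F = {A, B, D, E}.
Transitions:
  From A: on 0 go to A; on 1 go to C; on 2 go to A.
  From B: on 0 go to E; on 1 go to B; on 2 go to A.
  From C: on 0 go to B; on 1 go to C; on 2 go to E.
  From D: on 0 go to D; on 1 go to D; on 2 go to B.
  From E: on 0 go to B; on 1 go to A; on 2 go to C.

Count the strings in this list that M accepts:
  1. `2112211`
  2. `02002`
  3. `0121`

2

`2112211`: rejected
`02002`: accepted
`0121`: accepted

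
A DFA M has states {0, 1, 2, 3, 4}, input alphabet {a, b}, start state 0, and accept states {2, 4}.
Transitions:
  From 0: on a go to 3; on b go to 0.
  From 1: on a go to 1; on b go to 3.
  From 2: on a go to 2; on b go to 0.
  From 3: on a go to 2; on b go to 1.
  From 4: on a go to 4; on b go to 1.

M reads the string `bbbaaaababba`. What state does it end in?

2

0 --b--> 0
0 --b--> 0
0 --b--> 0
0 --a--> 3
3 --a--> 2
2 --a--> 2
2 --a--> 2
2 --b--> 0
0 --a--> 3
3 --b--> 1
1 --b--> 3
3 --a--> 2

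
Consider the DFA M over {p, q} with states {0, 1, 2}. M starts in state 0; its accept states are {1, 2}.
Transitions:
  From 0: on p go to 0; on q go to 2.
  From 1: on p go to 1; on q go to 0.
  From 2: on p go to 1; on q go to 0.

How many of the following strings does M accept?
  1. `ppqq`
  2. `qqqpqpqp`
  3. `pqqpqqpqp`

`ppqq`: rejected
`qqqpqpqp`: accepted
`pqqpqqpqp`: accepted

2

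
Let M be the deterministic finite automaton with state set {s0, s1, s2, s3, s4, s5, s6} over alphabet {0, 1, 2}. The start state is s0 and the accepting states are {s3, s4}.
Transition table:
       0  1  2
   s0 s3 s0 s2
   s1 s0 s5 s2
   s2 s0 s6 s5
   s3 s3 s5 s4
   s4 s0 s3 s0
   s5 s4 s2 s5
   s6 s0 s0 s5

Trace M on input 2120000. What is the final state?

s3

s0 --2--> s2
s2 --1--> s6
s6 --2--> s5
s5 --0--> s4
s4 --0--> s0
s0 --0--> s3
s3 --0--> s3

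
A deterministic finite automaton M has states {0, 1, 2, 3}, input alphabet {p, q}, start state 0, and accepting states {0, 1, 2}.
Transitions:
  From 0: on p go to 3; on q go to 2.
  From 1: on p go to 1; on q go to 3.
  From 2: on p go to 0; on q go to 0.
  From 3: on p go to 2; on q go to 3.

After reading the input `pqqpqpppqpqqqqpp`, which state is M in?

0 --p--> 3
3 --q--> 3
3 --q--> 3
3 --p--> 2
2 --q--> 0
0 --p--> 3
3 --p--> 2
2 --p--> 0
0 --q--> 2
2 --p--> 0
0 --q--> 2
2 --q--> 0
0 --q--> 2
2 --q--> 0
0 --p--> 3
3 --p--> 2

2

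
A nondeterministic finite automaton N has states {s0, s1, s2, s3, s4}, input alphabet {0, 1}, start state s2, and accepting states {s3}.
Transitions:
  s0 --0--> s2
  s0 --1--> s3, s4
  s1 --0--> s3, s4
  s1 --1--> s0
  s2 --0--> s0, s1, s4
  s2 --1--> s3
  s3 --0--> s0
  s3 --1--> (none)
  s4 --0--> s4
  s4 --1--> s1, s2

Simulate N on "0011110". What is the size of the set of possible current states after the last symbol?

Start: {s2}
read 0: {s0, s1, s4}
read 0: {s2, s3, s4}
read 1: {s1, s2, s3}
read 1: {s0, s3}
read 1: {s3, s4}
read 1: {s1, s2}
read 0: {s0, s1, s3, s4}
Final reachable set {s0, s1, s3, s4} has 4 states.

4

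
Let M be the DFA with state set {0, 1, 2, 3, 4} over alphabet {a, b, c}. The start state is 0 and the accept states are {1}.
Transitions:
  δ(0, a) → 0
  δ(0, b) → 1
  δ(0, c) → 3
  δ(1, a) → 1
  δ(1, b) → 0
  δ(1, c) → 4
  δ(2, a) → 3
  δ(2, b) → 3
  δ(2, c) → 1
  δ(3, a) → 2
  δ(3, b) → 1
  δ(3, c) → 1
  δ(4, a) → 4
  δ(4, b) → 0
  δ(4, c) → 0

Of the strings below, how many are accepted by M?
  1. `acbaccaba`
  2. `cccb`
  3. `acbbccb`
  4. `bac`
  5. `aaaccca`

`acbaccaba`: accepted
`cccb`: rejected
`acbbccb`: rejected
`bac`: rejected
`aaaccca`: rejected

1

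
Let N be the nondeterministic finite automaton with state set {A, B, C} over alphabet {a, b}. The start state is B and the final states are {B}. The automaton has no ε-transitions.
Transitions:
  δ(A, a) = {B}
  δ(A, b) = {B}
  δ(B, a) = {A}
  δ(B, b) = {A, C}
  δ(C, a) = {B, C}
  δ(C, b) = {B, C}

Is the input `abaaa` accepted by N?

rejected

Start: {B}
read a: {A}
read b: {B}
read a: {A}
read a: {B}
read a: {A}
Reachable ∩ accepting = {} — empty.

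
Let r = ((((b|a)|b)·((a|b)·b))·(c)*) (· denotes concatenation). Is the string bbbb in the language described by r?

No split of bbbb into u·v has (((b|a)|b)·((a|b)·b)) matching u and (c)* matching v.

no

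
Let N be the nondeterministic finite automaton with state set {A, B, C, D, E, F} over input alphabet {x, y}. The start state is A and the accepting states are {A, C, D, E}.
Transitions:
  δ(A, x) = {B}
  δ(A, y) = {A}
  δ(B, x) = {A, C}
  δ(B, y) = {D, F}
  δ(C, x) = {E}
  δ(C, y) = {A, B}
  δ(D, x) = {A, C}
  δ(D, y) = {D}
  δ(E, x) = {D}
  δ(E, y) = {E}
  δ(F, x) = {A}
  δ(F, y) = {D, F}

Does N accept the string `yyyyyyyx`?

Start: {A}
read y: {A}
read y: {A}
read y: {A}
read y: {A}
read y: {A}
read y: {A}
read y: {A}
read x: {B}
Reachable ∩ accepting = {} — empty.

rejected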